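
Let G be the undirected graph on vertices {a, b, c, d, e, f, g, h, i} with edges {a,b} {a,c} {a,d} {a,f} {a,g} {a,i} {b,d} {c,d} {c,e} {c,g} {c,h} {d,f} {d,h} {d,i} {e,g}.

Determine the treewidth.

A width-2 tree decomposition is:
Bags: B1 = {a, c, d}  B2 = {a, b, d}  B3 = {a, c, g}  B4 = {c, e, g}  B5 = {a, d, f}  B6 = {a, d, i}  B7 = {c, d, h}
Tree: B1–B2, B1–B3, B3–B4, B2–B5, B5–B6, B1–B7
Each bag holds 3 vertices, so the decomposition has width 2, which upper-bounds the treewidth. Conversely, {c, d, h} is a clique of size 3, and the vertices of any clique must share a bag in every tree decomposition; so some bag has ≥ 3 vertices and tw(G) ≥ 2. Therefore the treewidth is 2.

2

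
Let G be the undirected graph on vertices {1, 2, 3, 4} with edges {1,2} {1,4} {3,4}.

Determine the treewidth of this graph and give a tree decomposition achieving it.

Each bag holds 2 vertices, so the decomposition has width 1, which upper-bounds the treewidth. Any graph with an edge has treewidth ≥ 1, and G has the edge 3–4. Combining the bounds, tw(G) = 1.

Treewidth 1.
One optimal decomposition is:
Bags: B1 = {3, 4}  B2 = {1, 4}  B3 = {1, 2}
Tree: B1–B2, B2–B3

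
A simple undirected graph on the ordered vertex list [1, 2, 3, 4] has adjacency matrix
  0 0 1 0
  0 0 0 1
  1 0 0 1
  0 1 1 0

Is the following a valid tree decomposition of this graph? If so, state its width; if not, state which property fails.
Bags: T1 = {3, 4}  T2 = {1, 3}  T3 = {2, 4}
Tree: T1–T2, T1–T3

Yes; width 1.

Vertex coverage: the bags together contain {1, 2, 3, 4}, the full vertex set. Edge coverage: each edge of G has both endpoints in at least one bag. Running intersection: for every vertex, the bags containing it form a connected subtree. All three properties hold, so this is a valid tree decomposition of width max|bag| − 1 = 1, and hence tw(G) ≤ 1.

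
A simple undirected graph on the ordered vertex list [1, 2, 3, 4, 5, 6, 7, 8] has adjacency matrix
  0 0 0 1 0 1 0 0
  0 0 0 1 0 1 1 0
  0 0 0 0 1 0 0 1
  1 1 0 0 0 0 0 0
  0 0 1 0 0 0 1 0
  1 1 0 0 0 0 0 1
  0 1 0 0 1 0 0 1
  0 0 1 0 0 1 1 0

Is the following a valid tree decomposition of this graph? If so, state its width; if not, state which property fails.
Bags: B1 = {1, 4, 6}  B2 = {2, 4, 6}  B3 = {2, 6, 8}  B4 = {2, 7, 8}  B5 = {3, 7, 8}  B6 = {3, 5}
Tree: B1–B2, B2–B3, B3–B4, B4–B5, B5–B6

A tree decomposition must satisfy three properties: every vertex lies in some bag; for every edge, both endpoints lie together in some bag; and for every vertex, the bags containing it form a connected subtree. Here edge (7,5) lies in no bag, so the decomposition is invalid.

No — edge (7,5) lies in no bag.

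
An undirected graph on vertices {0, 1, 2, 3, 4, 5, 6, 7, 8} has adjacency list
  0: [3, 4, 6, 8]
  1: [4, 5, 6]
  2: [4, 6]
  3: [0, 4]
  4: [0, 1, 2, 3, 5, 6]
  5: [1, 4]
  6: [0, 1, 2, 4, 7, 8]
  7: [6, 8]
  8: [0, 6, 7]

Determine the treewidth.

2

A width-2 tree decomposition is:
Bags: B1 = {1, 4, 5}  B2 = {1, 4, 6}  B3 = {0, 4, 6}  B4 = {0, 6, 8}  B5 = {0, 3, 4}  B6 = {6, 7, 8}  B7 = {2, 4, 6}
Tree: B1–B2, B2–B3, B3–B4, B3–B5, B4–B6, B3–B7
Each bag holds 3 vertices, so the decomposition has width 2, which upper-bounds the treewidth. Conversely, {0, 6, 8} is a clique of size 3, and the vertices of any clique must share a bag in every tree decomposition; so some bag has ≥ 3 vertices and tw(G) ≥ 2. Therefore the treewidth is 2.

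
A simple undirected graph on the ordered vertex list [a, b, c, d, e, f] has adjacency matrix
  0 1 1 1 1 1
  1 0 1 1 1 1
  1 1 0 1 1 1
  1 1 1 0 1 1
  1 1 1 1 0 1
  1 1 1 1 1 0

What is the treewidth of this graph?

A width-5 tree decomposition is:
Bags: B1 = {a, b, c, d, e, f}
Tree: (single bag)
With just one bag of size 6, the width is 6 − 1 = 5, so tw(G) ≤ 5. On the other hand G contains the 6-clique {a, b, c, d, e, f}. A clique must lie in a single bag of any decomposition, so no decomposition can have width below 5. The upper and lower bounds meet at 5, so that is the treewidth.

5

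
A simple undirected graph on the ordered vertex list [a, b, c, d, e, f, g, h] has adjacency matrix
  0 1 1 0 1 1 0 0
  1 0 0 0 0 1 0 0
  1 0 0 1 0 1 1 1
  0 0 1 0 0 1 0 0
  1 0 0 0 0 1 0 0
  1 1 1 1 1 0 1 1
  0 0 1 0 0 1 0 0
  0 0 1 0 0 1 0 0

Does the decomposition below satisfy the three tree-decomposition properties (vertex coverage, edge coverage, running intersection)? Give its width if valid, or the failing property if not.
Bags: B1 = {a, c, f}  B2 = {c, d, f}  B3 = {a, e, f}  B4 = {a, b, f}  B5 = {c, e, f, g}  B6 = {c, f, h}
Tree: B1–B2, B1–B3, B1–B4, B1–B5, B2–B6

A tree decomposition must satisfy three properties: every vertex lies in some bag; for every edge, both endpoints lie together in some bag; and for every vertex, the bags containing it form a connected subtree. Here bags containing vertex e are not connected in the tree, so the decomposition is invalid.

No — bags containing vertex e are not connected in the tree.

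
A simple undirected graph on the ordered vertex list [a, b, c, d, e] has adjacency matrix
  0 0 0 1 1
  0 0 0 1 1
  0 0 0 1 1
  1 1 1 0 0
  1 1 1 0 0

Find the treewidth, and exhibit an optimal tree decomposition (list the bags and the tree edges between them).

Treewidth 2.
Bags: B1 = {a, d, e}  B2 = {c, d, e}  B3 = {b, d, e}
Tree: B1–B2, B2–B3

The largest bag has 3 vertices, giving width 2; this decomposition certifies tw(G) ≤ 2. Since a–e–c–d–a is a cycle in G, G is not acyclic. Forests are exactly the graphs of treewidth ≤ 1, so tw(G) ≥ 2. Combining the bounds, tw(G) = 2.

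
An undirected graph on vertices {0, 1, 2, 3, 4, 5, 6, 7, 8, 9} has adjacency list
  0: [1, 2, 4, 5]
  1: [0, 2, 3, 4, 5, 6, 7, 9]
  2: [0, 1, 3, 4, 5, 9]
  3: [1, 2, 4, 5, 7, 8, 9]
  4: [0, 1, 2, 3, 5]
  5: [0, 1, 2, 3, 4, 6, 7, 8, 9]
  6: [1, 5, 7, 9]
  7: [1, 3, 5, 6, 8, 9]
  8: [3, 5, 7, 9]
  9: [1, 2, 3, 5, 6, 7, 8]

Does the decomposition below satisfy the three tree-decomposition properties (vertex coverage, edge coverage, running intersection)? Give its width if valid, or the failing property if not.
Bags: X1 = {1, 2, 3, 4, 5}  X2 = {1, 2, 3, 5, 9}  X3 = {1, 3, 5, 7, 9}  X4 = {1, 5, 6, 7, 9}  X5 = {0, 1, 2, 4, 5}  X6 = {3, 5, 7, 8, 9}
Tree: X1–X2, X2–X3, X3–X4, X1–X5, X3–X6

Vertex coverage: the bags together contain {0, 1, 2, 3, 4, 5, 6, 7, 8, 9}, the full vertex set. Edge coverage: each edge of G has both endpoints in at least one bag. Running intersection: for every vertex, the bags containing it form a connected subtree. All three properties hold, so this is a valid tree decomposition of width max|bag| − 1 = 4, and hence tw(G) ≤ 4.

Yes; width 4.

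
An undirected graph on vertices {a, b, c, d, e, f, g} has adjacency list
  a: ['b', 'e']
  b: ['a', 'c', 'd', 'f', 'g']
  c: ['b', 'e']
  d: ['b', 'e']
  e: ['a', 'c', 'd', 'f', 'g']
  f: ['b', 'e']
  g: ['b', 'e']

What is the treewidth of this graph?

A width-2 tree decomposition is:
Bags: B1 = {a, b, e}  B2 = {b, c, e}  B3 = {b, d, e}  B4 = {b, e, f}  B5 = {b, e, g}
Tree: B1–B2, B2–B3, B3–B4, B4–B5
Each bag holds 3 vertices, so the decomposition has width 2, which upper-bounds the treewidth. The edges b–a–e–c–b form a cycle, so G is not a tree and its treewidth is at least 2. Therefore the treewidth is 2.

2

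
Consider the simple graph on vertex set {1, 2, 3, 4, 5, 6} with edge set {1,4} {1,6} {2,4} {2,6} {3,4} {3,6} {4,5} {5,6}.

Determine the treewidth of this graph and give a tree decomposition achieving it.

Treewidth 2.
Bags: B1 = {4, 5, 6}  B2 = {1, 4, 6}  B3 = {3, 4, 6}  B4 = {2, 4, 6}
Tree: B1–B2, B2–B3, B3–B4

Every bag has size at most 3, so the width is 3 − 1 = 2 and tw(G) ≤ 2. The edges 4–5–6–1–4 form a cycle, so G is not a tree and its treewidth is at least 2. The upper and lower bounds meet at 2, so that is the treewidth.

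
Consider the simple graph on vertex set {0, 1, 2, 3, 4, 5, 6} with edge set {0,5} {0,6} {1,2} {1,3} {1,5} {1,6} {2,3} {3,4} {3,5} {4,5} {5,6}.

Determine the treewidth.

2

A width-2 tree decomposition is:
Bags: B1 = {1, 3, 5}  B2 = {1, 2, 3}  B3 = {1, 5, 6}  B4 = {3, 4, 5}  B5 = {0, 5, 6}
Tree: B1–B2, B1–B3, B1–B4, B3–B5
Each bag holds 3 vertices, so the decomposition has width 2, which upper-bounds the treewidth. Conversely, {1, 2, 3} is a clique of size 3, and the vertices of any clique must share a bag in every tree decomposition; so some bag has ≥ 3 vertices and tw(G) ≥ 2. Therefore the treewidth is 2.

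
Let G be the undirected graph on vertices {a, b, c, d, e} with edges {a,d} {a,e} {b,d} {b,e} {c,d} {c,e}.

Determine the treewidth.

A width-2 tree decomposition is:
Bags: B1 = {b, d, e}  B2 = {a, d, e}  B3 = {c, d, e}
Tree: B1–B2, B2–B3
Every bag has size at most 3, so the width is 3 − 1 = 2 and tw(G) ≤ 2. For the lower bound, G contains the cycle b–e–a–d–b, so G is not a forest; only forests have treewidth ≤ 1, hence tw(G) ≥ 2. The upper and lower bounds meet at 2, so that is the treewidth.

2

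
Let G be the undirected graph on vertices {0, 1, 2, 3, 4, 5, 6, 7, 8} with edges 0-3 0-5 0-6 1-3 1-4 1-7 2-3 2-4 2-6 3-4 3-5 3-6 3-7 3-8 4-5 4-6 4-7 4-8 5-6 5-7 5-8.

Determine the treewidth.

A width-3 tree decomposition is:
Bags: B1 = {3, 4, 5, 7}  B2 = {1, 3, 4, 7}  B3 = {3, 4, 5, 6}  B4 = {3, 4, 5, 8}  B5 = {0, 3, 5, 6}  B6 = {2, 3, 4, 6}
Tree: B1–B2, B1–B3, B1–B4, B3–B5, B3–B6
The largest bag has 4 vertices, giving width 3; this decomposition certifies tw(G) ≤ 3. For the lower bound, the 4 vertices {0, 3, 5, 6} are pairwise adjacent, and any tree decomposition puts a clique entirely inside one bag — forcing width ≥ 3. Hence tw(G) = 3 exactly.

3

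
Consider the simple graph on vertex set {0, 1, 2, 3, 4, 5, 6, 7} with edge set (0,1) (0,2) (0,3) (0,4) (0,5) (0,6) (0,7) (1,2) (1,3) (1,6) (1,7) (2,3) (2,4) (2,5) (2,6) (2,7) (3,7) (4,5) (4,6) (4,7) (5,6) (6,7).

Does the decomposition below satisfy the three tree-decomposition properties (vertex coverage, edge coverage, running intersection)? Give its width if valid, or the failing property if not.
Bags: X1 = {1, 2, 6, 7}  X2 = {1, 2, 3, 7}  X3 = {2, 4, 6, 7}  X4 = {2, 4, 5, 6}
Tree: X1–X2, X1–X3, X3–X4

A tree decomposition must satisfy three properties: every vertex lies in some bag; for every edge, both endpoints lie together in some bag; and for every vertex, the bags containing it form a connected subtree. Here vertex 0 appears in no bag, so the decomposition is invalid.

No — vertex 0 appears in no bag.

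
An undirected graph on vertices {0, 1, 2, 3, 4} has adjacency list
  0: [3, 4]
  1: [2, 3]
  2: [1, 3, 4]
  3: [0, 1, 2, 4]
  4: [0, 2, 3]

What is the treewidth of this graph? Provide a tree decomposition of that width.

Treewidth 2.
One such decomposition:
Bags: B1 = {0, 3, 4}  B2 = {2, 3, 4}  B3 = {1, 2, 3}
Tree: B1–B2, B2–B3

The largest bag has 3 vertices, giving width 2; this decomposition certifies tw(G) ≤ 2. On the other hand G contains the 3-clique {0, 3, 4}. A clique must lie in a single bag of any decomposition, so no decomposition can have width below 2. Hence tw(G) = 2 exactly.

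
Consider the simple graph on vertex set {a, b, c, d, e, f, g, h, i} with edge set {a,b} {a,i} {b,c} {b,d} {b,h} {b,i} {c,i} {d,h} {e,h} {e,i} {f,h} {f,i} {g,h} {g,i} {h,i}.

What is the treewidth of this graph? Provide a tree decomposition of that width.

Treewidth 2.
Bags: B1 = {b, h, i}  B2 = {f, h, i}  B3 = {b, c, i}  B4 = {g, h, i}  B5 = {b, d, h}  B6 = {e, h, i}  B7 = {a, b, i}
Tree: B1–B2, B1–B3, B1–B4, B1–B5, B2–B6, B3–B7

Each bag holds 3 vertices, so the decomposition has width 2, which upper-bounds the treewidth. Conversely, {b, d, h} is a clique of size 3, and the vertices of any clique must share a bag in every tree decomposition; so some bag has ≥ 3 vertices and tw(G) ≥ 2. Hence tw(G) = 2 exactly.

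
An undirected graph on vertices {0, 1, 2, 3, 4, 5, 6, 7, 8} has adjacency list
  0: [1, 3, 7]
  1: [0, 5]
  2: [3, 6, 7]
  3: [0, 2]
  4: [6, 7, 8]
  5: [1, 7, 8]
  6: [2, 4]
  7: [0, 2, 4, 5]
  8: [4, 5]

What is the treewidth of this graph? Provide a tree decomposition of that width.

Treewidth 3.
One such decomposition:
Bags: B1 = {0, 1, 2, 3}  B2 = {0, 1, 2, 7}  B3 = {1, 2, 5, 7}  B4 = {2, 5, 6, 7}  B5 = {4, 5, 6, 7}  B6 = {4, 5, 6, 8}
Tree: B1–B2, B2–B3, B3–B4, B4–B5, B5–B6

Every bag has size at most 4, so the width is 4 − 1 = 3 and tw(G) ≤ 3. For the lower bound: the 4 vertex sets {0,1,3}, {2}, {7}, {4,5,6,8} are disjoint, each induces a connected subgraph, and every pair is joined by at least one edge of G. Contracting each set to a single vertex therefore yields K_{4} as a minor, and since treewidth is minor-monotone, tw(G) ≥ tw(K_{4}) = 3. The upper and lower bounds meet at 3, so that is the treewidth.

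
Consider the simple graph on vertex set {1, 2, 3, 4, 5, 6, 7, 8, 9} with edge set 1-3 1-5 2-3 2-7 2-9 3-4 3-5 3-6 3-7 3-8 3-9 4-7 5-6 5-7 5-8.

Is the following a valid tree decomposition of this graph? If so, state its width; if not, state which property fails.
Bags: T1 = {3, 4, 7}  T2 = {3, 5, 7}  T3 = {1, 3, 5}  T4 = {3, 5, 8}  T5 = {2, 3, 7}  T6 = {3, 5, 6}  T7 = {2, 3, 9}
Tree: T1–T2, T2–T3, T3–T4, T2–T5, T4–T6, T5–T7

Yes; width 2.

Vertex coverage: the bags together contain {1, 2, 3, 4, 5, 6, 7, 8, 9}, the full vertex set. Edge coverage: each edge of G has both endpoints in at least one bag. Running intersection: for every vertex, the bags containing it form a connected subtree. All three properties hold, so this is a valid tree decomposition of width max|bag| − 1 = 2, and hence tw(G) ≤ 2.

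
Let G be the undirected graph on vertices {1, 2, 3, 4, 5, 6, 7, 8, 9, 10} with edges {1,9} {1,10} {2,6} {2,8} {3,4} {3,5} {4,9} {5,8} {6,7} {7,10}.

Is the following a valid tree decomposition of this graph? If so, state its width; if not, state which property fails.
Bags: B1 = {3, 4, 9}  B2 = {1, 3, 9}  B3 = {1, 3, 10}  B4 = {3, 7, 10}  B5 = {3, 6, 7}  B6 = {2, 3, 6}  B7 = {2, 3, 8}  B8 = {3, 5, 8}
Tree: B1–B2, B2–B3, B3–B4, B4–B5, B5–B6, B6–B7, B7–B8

Yes; width 2.

Every vertex of G appears in some bag (union = {1, 2, 3, 4, 5, 6, 7, 8, 9, 10}); every edge is covered by a bag; and for each vertex v the set of bags containing v is connected in the bag tree. The decomposition is therefore valid. The largest bag has 3 vertices, so the width is 2.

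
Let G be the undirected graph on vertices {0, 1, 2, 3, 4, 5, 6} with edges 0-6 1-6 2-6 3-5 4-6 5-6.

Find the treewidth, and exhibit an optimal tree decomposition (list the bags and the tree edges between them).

Treewidth 1.
Bags: B1 = {4, 6}  B2 = {2, 6}  B3 = {1, 6}  B4 = {5, 6}  B5 = {3, 5}  B6 = {0, 6}
Tree: B1–B2, B1–B3, B2–B4, B4–B5, B3–B6

Every bag has size at most 2, so the width is 2 − 1 = 1 and tw(G) ≤ 1. Since G has at least one edge (e.g. 6–4), it is not an edgeless graph, so tw(G) ≥ 1. The upper and lower bounds meet at 1, so that is the treewidth.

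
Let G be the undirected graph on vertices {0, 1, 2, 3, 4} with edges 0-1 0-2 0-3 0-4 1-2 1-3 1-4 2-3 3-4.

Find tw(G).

3

A width-3 tree decomposition is:
Bags: B1 = {0, 1, 3, 4}  B2 = {0, 1, 2, 3}
Tree: B1–B2
Each bag holds 4 vertices, so the decomposition has width 3, which upper-bounds the treewidth. Conversely, {0, 1, 2, 3} is a clique of size 4, and the vertices of any clique must share a bag in every tree decomposition; so some bag has ≥ 4 vertices and tw(G) ≥ 3. Hence tw(G) = 3 exactly.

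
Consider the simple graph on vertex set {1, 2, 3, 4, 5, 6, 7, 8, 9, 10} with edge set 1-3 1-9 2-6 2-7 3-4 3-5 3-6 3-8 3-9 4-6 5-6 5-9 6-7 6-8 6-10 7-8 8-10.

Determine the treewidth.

A width-2 tree decomposition is:
Bags: B1 = {3, 5, 9}  B2 = {1, 3, 9}  B3 = {3, 5, 6}  B4 = {3, 4, 6}  B5 = {3, 6, 8}  B6 = {6, 7, 8}  B7 = {2, 6, 7}  B8 = {6, 8, 10}
Tree: B1–B2, B1–B3, B3–B4, B3–B5, B5–B6, B6–B7, B5–B8
The largest bag has 3 vertices, giving width 2; this decomposition certifies tw(G) ≤ 2. On the other hand G contains the 3-clique {1, 3, 9}. A clique must lie in a single bag of any decomposition, so no decomposition can have width below 2. Hence tw(G) = 2 exactly.

2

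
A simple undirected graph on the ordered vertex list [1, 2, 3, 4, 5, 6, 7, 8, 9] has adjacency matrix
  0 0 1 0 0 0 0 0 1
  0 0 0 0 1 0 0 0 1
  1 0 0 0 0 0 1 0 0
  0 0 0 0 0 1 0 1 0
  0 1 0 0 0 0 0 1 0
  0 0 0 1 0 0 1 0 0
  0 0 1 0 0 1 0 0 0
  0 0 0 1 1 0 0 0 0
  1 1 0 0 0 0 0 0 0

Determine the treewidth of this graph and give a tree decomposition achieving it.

Treewidth 2.
Bags: B1 = {3, 6, 7}  B2 = {1, 3, 6}  B3 = {1, 6, 9}  B4 = {2, 6, 9}  B5 = {2, 5, 6}  B6 = {5, 6, 8}  B7 = {4, 6, 8}
Tree: B1–B2, B2–B3, B3–B4, B4–B5, B5–B6, B6–B7

The largest bag has 3 vertices, giving width 2; this decomposition certifies tw(G) ≤ 2. Since 6–7–3–1–9–2–5–8–4–6 is a cycle in G, G is not acyclic. Forests are exactly the graphs of treewidth ≤ 1, so tw(G) ≥ 2. Hence tw(G) = 2 exactly.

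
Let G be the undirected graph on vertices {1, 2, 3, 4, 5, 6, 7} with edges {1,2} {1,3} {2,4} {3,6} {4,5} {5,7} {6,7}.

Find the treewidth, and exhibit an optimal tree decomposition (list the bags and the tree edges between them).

Each bag holds 3 vertices, so the decomposition has width 2, which upper-bounds the treewidth. Since 6–3–1–2–4–5–7–6 is a cycle in G, G is not acyclic. Forests are exactly the graphs of treewidth ≤ 1, so tw(G) ≥ 2. Hence tw(G) = 2 exactly.

Treewidth 2.
One such decomposition:
Bags: B1 = {1, 3, 6}  B2 = {1, 2, 6}  B3 = {2, 4, 6}  B4 = {4, 5, 6}  B5 = {5, 6, 7}
Tree: B1–B2, B2–B3, B3–B4, B4–B5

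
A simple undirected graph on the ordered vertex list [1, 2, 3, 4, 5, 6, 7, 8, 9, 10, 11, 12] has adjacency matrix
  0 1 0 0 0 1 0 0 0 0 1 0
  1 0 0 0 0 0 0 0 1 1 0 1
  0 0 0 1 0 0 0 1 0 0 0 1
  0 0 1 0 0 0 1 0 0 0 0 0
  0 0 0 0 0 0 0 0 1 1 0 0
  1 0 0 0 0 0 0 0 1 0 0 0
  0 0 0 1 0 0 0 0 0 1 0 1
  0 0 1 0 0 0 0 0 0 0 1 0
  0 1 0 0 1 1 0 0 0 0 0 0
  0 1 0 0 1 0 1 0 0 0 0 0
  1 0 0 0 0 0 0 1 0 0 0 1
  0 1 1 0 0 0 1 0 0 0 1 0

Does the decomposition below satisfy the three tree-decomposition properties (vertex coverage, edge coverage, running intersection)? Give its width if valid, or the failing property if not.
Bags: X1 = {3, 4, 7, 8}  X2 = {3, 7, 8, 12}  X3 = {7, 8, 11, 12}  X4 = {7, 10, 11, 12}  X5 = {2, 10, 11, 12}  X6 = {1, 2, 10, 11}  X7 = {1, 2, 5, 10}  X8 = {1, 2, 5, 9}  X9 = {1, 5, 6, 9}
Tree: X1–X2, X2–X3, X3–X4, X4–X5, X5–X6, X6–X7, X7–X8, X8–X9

Vertex coverage: the bags together contain {1, 2, 3, 4, 5, 6, 7, 8, 9, 10, 11, 12}, the full vertex set. Edge coverage: each edge of G has both endpoints in at least one bag. Running intersection: for every vertex, the bags containing it form a connected subtree. All three properties hold, so this is a valid tree decomposition of width max|bag| − 1 = 3, and hence tw(G) ≤ 3.

Yes; width 3.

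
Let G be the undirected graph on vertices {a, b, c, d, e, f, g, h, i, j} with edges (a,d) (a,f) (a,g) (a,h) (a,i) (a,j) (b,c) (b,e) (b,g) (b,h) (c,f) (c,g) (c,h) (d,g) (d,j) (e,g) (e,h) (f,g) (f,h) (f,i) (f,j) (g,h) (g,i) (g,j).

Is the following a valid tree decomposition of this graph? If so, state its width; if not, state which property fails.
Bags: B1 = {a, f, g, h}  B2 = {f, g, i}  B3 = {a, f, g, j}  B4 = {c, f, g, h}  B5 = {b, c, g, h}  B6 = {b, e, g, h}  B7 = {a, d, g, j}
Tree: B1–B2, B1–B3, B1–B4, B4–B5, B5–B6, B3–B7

No — edge (a,i) lies in no bag.

A tree decomposition must satisfy three properties: every vertex lies in some bag; for every edge, both endpoints lie together in some bag; and for every vertex, the bags containing it form a connected subtree. Here edge (a,i) lies in no bag, so the decomposition is invalid.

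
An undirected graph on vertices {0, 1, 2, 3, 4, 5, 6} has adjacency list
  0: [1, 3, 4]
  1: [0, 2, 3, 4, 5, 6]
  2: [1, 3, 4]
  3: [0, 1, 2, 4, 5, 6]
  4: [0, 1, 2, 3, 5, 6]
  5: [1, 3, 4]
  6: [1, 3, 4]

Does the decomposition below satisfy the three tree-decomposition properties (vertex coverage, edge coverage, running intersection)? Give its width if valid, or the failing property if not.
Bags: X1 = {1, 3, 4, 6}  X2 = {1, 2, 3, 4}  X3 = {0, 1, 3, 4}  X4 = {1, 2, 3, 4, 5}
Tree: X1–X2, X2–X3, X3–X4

A tree decomposition must satisfy three properties: every vertex lies in some bag; for every edge, both endpoints lie together in some bag; and for every vertex, the bags containing it form a connected subtree. Here bags containing vertex 2 are not connected in the tree, so the decomposition is invalid.

No — bags containing vertex 2 are not connected in the tree.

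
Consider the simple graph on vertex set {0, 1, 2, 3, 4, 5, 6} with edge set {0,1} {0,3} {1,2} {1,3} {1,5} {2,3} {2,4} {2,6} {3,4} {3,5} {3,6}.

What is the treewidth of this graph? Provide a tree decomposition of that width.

The largest bag has 3 vertices, giving width 2; this decomposition certifies tw(G) ≤ 2. On the other hand G contains the 3-clique {0, 1, 3}. A clique must lie in a single bag of any decomposition, so no decomposition can have width below 2. Therefore the treewidth is 2.

Treewidth 2.
One optimal decomposition is:
Bags: B1 = {2, 3, 6}  B2 = {1, 2, 3}  B3 = {0, 1, 3}  B4 = {2, 3, 4}  B5 = {1, 3, 5}
Tree: B1–B2, B2–B3, B1–B4, B2–B5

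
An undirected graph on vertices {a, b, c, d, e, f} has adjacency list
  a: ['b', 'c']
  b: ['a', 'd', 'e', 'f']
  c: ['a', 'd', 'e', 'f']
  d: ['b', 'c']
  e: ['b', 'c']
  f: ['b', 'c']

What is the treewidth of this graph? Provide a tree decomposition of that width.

Treewidth 2.
One such decomposition:
Bags: B1 = {b, c, d}  B2 = {a, b, c}  B3 = {b, c, e}  B4 = {b, c, f}
Tree: B1–B2, B2–B3, B3–B4

Each bag holds 3 vertices, so the decomposition has width 2, which upper-bounds the treewidth. Since d–c–a–b–d is a cycle in G, G is not acyclic. Forests are exactly the graphs of treewidth ≤ 1, so tw(G) ≥ 2. Therefore the treewidth is 2.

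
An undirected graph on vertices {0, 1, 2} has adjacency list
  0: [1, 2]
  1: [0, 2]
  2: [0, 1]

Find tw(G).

2

A width-2 tree decomposition is:
Bags: B1 = {0, 1, 2}
Tree: (single bag)
With just one bag of size 3, the width is 3 − 1 = 2, so tw(G) ≤ 2. Conversely, {0, 1, 2} is a clique of size 3, and the vertices of any clique must share a bag in every tree decomposition; so some bag has ≥ 3 vertices and tw(G) ≥ 2. The upper and lower bounds meet at 2, so that is the treewidth.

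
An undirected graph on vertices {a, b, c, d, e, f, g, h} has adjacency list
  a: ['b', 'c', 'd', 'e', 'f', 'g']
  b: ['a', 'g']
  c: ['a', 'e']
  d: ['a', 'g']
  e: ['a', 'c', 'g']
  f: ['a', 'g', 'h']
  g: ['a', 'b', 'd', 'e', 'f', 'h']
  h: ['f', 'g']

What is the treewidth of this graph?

2

A width-2 tree decomposition is:
Bags: B1 = {a, c, e}  B2 = {a, e, g}  B3 = {a, d, g}  B4 = {a, f, g}  B5 = {f, g, h}  B6 = {a, b, g}
Tree: B1–B2, B2–B3, B3–B4, B4–B5, B3–B6
The largest bag has 3 vertices, giving width 2; this decomposition certifies tw(G) ≤ 2. For the lower bound, the 3 vertices {f, g, h} are pairwise adjacent, and any tree decomposition puts a clique entirely inside one bag — forcing width ≥ 2. Therefore the treewidth is 2.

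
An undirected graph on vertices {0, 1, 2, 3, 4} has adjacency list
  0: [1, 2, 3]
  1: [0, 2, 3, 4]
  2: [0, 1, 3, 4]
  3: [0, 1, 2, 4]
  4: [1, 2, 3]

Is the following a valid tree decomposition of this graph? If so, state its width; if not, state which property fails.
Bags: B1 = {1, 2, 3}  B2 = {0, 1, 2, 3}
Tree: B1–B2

No — vertex 4 appears in no bag.

A tree decomposition must satisfy three properties: every vertex lies in some bag; for every edge, both endpoints lie together in some bag; and for every vertex, the bags containing it form a connected subtree. Here vertex 4 appears in no bag, so the decomposition is invalid.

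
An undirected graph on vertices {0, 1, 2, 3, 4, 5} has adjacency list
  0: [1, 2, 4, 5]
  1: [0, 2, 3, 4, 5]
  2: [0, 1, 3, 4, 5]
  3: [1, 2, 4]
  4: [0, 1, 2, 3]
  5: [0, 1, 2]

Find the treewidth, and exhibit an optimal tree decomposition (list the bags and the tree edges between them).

Treewidth 3.
Bags: B1 = {0, 1, 2, 4}  B2 = {0, 1, 2, 5}  B3 = {1, 2, 3, 4}
Tree: B1–B2, B1–B3

Every bag has size at most 4, so the width is 4 − 1 = 3 and tw(G) ≤ 3. Conversely, {0, 1, 2, 4} is a clique of size 4, and the vertices of any clique must share a bag in every tree decomposition; so some bag has ≥ 4 vertices and tw(G) ≥ 3. Therefore the treewidth is 3.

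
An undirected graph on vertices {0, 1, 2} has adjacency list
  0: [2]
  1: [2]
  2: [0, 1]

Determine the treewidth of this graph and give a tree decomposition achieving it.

Every bag has size at most 2, so the width is 2 − 1 = 1 and tw(G) ≤ 1. G has an edge, so its treewidth is at least 1. Therefore the treewidth is 1.

Treewidth 1.
Bags: B1 = {0, 2}  B2 = {1, 2}
Tree: B1–B2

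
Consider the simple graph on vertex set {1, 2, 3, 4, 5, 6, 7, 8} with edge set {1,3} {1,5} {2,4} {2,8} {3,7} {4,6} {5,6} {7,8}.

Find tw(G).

A width-2 tree decomposition is:
Bags: B1 = {2, 4, 8}  B2 = {4, 7, 8}  B3 = {3, 4, 7}  B4 = {1, 3, 4}  B5 = {1, 4, 5}  B6 = {4, 5, 6}
Tree: B1–B2, B2–B3, B3–B4, B4–B5, B5–B6
The largest bag has 3 vertices, giving width 2; this decomposition certifies tw(G) ≤ 2. The edges 4–2–8–7–3–1–5–6–4 form a cycle, so G is not a tree and its treewidth is at least 2. Combining the bounds, tw(G) = 2.

2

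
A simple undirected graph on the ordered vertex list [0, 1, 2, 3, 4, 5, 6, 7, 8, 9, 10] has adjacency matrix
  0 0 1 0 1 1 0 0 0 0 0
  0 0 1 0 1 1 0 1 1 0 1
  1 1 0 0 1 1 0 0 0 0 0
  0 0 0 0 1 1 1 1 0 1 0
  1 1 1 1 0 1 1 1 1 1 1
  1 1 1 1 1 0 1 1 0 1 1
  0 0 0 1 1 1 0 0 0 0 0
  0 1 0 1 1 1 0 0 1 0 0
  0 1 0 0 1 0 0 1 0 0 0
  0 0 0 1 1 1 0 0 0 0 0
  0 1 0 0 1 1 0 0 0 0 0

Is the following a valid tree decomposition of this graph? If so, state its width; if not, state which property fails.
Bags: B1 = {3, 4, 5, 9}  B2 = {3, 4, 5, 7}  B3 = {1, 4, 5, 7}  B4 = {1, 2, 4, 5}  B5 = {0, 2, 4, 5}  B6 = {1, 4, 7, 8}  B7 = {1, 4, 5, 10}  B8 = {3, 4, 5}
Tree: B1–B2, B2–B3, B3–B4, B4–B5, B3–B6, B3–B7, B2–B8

No — vertex 6 appears in no bag.

A tree decomposition must satisfy three properties: every vertex lies in some bag; for every edge, both endpoints lie together in some bag; and for every vertex, the bags containing it form a connected subtree. Here vertex 6 appears in no bag, so the decomposition is invalid.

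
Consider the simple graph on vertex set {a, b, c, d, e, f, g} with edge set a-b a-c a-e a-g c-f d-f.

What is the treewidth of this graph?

1

A width-1 tree decomposition is:
Bags: B1 = {c, f}  B2 = {a, c}  B3 = {a, b}  B4 = {a, e}  B5 = {d, f}  B6 = {a, g}
Tree: B1–B2, B2–B3, B2–B4, B1–B5, B4–B6
Every bag has size at most 2, so the width is 2 − 1 = 1 and tw(G) ≤ 1. Any graph with an edge has treewidth ≥ 1, and G has the edge f–c. Hence tw(G) = 1 exactly.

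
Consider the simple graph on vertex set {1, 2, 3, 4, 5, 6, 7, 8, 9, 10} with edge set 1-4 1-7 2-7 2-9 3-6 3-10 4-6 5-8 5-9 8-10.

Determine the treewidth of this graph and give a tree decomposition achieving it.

The largest bag has 3 vertices, giving width 2; this decomposition certifies tw(G) ≤ 2. Since 4–6–3–10–8–5–9–2–7–1–4 is a cycle in G, G is not acyclic. Forests are exactly the graphs of treewidth ≤ 1, so tw(G) ≥ 2. Combining the bounds, tw(G) = 2.

Treewidth 2.
One such decomposition:
Bags: B1 = {3, 4, 6}  B2 = {3, 4, 10}  B3 = {4, 8, 10}  B4 = {4, 5, 8}  B5 = {4, 5, 9}  B6 = {2, 4, 9}  B7 = {2, 4, 7}  B8 = {1, 4, 7}
Tree: B1–B2, B2–B3, B3–B4, B4–B5, B5–B6, B6–B7, B7–B8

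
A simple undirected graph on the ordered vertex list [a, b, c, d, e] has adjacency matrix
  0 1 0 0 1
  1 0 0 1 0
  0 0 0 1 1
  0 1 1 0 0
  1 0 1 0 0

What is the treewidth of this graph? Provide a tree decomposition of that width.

Every bag has size at most 3, so the width is 3 − 1 = 2 and tw(G) ≤ 2. Since b–d–c–e–a–b is a cycle in G, G is not acyclic. Forests are exactly the graphs of treewidth ≤ 1, so tw(G) ≥ 2. Combining the bounds, tw(G) = 2.

Treewidth 2.
Bags: B1 = {b, c, d}  B2 = {b, c, e}  B3 = {a, b, e}
Tree: B1–B2, B2–B3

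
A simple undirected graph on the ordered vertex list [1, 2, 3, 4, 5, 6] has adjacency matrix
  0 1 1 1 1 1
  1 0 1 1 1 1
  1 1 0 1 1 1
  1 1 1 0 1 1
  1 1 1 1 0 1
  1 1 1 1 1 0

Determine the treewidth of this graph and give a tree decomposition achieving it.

Treewidth 5.
One optimal decomposition is:
Bags: B1 = {1, 2, 3, 4, 5, 6}
Tree: (single bag)

A single bag containing all 6 vertices is trivially a valid decomposition of width 5. Conversely, {1, 2, 3, 4, 5, 6} is a clique of size 6, and the vertices of any clique must share a bag in every tree decomposition; so some bag has ≥ 6 vertices and tw(G) ≥ 5. Hence tw(G) = 5 exactly.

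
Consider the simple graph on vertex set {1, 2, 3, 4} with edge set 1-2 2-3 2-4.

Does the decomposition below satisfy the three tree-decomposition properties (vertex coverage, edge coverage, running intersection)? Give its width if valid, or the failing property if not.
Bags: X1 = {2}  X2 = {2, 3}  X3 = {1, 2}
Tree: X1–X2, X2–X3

A tree decomposition must satisfy three properties: every vertex lies in some bag; for every edge, both endpoints lie together in some bag; and for every vertex, the bags containing it form a connected subtree. Here vertex 4 appears in no bag, so the decomposition is invalid.

No — vertex 4 appears in no bag.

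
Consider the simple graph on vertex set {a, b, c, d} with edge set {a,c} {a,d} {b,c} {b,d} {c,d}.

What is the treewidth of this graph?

A width-2 tree decomposition is:
Bags: B1 = {b, c, d}  B2 = {a, c, d}
Tree: B1–B2
Every bag has size at most 3, so the width is 3 − 1 = 2 and tw(G) ≤ 2. For the lower bound, the 3 vertices {a, c, d} are pairwise adjacent, and any tree decomposition puts a clique entirely inside one bag — forcing width ≥ 2. Therefore the treewidth is 2.

2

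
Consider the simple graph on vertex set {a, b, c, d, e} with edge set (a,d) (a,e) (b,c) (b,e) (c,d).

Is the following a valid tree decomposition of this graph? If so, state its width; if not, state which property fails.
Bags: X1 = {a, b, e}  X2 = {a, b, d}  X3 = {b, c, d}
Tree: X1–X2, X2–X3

Checking the three conditions: (i) the bags cover all of {a, b, c, d, e}; (ii) for each edge, some bag contains both endpoints; (iii) the bags containing any fixed vertex form a subtree. All hold, so the decomposition is valid with width 3 − 1 = 2.

Yes; width 2.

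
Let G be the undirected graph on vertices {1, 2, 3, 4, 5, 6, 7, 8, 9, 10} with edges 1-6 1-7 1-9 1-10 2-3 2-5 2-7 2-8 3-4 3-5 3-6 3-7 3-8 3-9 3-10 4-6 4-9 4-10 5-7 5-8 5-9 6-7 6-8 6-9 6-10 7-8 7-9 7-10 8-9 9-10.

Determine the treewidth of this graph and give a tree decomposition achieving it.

Each bag holds 5 vertices, so the decomposition has width 4, which upper-bounds the treewidth. Conversely, {1, 6, 7, 9, 10} is a clique of size 5, and the vertices of any clique must share a bag in every tree decomposition; so some bag has ≥ 5 vertices and tw(G) ≥ 4. Hence tw(G) = 4 exactly.

Treewidth 4.
One optimal decomposition is:
Bags: B1 = {3, 5, 7, 8, 9}  B2 = {3, 6, 7, 8, 9}  B3 = {3, 6, 7, 9, 10}  B4 = {2, 3, 5, 7, 8}  B5 = {3, 4, 6, 9, 10}  B6 = {1, 6, 7, 9, 10}
Tree: B1–B2, B2–B3, B1–B4, B3–B5, B3–B6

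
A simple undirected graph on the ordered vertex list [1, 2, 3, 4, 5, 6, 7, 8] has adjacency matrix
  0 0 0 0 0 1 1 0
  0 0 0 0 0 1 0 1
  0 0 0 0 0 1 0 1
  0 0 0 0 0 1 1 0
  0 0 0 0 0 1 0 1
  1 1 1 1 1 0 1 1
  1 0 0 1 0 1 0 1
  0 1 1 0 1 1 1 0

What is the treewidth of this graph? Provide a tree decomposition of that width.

Treewidth 2.
Bags: B1 = {6, 7, 8}  B2 = {2, 6, 8}  B3 = {5, 6, 8}  B4 = {4, 6, 7}  B5 = {1, 6, 7}  B6 = {3, 6, 8}
Tree: B1–B2, B1–B3, B1–B4, B1–B5, B1–B6

The largest bag has 3 vertices, giving width 2; this decomposition certifies tw(G) ≤ 2. Conversely, {2, 6, 8} is a clique of size 3, and the vertices of any clique must share a bag in every tree decomposition; so some bag has ≥ 3 vertices and tw(G) ≥ 2. Therefore the treewidth is 2.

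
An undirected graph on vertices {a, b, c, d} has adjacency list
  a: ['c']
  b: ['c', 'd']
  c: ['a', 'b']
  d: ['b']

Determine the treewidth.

1

A width-1 tree decomposition is:
Bags: B1 = {b, c}  B2 = {a, c}  B3 = {b, d}
Tree: B1–B2, B1–B3
The largest bag has 2 vertices, giving width 1; this decomposition certifies tw(G) ≤ 1. G has an edge, so its treewidth is at least 1. Therefore the treewidth is 1.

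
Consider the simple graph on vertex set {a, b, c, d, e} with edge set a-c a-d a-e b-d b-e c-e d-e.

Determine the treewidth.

2

A width-2 tree decomposition is:
Bags: B1 = {a, d, e}  B2 = {b, d, e}  B3 = {a, c, e}
Tree: B1–B2, B1–B3
The largest bag has 3 vertices, giving width 2; this decomposition certifies tw(G) ≤ 2. For the lower bound, the 3 vertices {a, d, e} are pairwise adjacent, and any tree decomposition puts a clique entirely inside one bag — forcing width ≥ 2. Hence tw(G) = 2 exactly.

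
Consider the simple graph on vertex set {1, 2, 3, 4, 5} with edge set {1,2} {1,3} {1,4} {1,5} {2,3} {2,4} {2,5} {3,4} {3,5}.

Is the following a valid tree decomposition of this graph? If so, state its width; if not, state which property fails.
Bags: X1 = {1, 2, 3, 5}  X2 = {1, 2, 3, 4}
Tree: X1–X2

Checking the three conditions: (i) the bags cover all of {1, 2, 3, 4, 5}; (ii) for each edge, some bag contains both endpoints; (iii) the bags containing any fixed vertex form a subtree. All hold, so the decomposition is valid with width 4 − 1 = 3.

Yes; width 3.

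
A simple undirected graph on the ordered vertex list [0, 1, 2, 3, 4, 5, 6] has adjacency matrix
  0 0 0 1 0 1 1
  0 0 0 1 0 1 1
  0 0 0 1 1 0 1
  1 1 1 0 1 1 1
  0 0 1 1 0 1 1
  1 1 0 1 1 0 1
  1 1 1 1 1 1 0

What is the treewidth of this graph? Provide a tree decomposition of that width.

Treewidth 3.
One such decomposition:
Bags: B1 = {0, 3, 5, 6}  B2 = {3, 4, 5, 6}  B3 = {2, 3, 4, 6}  B4 = {1, 3, 5, 6}
Tree: B1–B2, B2–B3, B1–B4

Every bag has size at most 4, so the width is 4 − 1 = 3 and tw(G) ≤ 3. On the other hand G contains the 4-clique {2, 3, 4, 6}. A clique must lie in a single bag of any decomposition, so no decomposition can have width below 3. Combining the bounds, tw(G) = 3.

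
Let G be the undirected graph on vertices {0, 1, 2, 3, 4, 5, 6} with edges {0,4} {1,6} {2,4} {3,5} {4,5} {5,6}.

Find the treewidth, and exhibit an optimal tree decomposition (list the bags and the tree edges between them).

Every bag has size at most 2, so the width is 2 − 1 = 1 and tw(G) ≤ 1. Since G has at least one edge (e.g. 4–5), it is not an edgeless graph, so tw(G) ≥ 1. Combining the bounds, tw(G) = 1.

Treewidth 1.
Bags: B1 = {4, 5}  B2 = {3, 5}  B3 = {0, 4}  B4 = {2, 4}  B5 = {5, 6}  B6 = {1, 6}
Tree: B1–B2, B1–B3, B1–B4, B2–B5, B5–B6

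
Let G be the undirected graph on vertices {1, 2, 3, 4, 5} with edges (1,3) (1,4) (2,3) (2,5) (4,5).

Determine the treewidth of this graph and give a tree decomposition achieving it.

The largest bag has 3 vertices, giving width 2; this decomposition certifies tw(G) ≤ 2. Since 2–3–1–4–5–2 is a cycle in G, G is not acyclic. Forests are exactly the graphs of treewidth ≤ 1, so tw(G) ≥ 2. The upper and lower bounds meet at 2, so that is the treewidth.

Treewidth 2.
Bags: B1 = {1, 2, 3}  B2 = {1, 2, 4}  B3 = {2, 4, 5}
Tree: B1–B2, B2–B3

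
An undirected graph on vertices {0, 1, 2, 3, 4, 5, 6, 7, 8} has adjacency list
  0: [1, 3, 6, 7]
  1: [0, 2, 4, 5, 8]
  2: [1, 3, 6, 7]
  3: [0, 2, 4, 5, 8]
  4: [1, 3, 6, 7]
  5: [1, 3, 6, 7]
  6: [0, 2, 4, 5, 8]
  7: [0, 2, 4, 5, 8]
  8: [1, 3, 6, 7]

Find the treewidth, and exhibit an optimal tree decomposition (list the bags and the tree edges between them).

Treewidth 4.
One optimal decomposition is:
Bags: B1 = {0, 1, 3, 6, 7}  B2 = {1, 3, 5, 6, 7}  B3 = {1, 3, 6, 7, 8}  B4 = {1, 3, 4, 6, 7}  B5 = {1, 2, 3, 6, 7}
Tree: B1–B2, B2–B3, B3–B4, B4–B5

The largest bag has 5 vertices, giving width 4; this decomposition certifies tw(G) ≤ 4. For the lower bound: the 5 vertex sets {0,1}, {3,5}, {7,8}, {6}, {4} are disjoint, each induces a connected subgraph, and every pair is joined by at least one edge of G. Contracting each set to a single vertex therefore yields K_{5} as a minor, and since treewidth is minor-monotone, tw(G) ≥ tw(K_{5}) = 4. Hence tw(G) = 4 exactly.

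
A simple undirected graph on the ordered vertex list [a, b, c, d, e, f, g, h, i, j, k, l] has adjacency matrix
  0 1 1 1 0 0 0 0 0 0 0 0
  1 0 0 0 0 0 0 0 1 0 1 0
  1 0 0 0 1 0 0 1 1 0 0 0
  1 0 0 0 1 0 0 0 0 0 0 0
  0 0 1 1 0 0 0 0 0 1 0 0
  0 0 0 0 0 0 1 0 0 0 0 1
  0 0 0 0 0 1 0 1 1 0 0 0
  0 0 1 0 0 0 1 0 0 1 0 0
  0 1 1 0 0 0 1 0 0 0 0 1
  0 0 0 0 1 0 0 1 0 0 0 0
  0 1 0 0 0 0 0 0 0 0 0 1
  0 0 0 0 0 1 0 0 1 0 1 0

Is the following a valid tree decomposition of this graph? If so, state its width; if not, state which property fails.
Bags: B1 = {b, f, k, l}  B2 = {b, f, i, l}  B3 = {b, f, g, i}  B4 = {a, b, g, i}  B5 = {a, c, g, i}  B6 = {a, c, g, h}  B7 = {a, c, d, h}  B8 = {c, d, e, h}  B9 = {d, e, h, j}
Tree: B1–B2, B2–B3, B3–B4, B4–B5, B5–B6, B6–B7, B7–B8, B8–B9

Checking the three conditions: (i) the bags cover all of {a, b, c, d, e, f, g, h, i, j, k, l}; (ii) for each edge, some bag contains both endpoints; (iii) the bags containing any fixed vertex form a subtree. All hold, so the decomposition is valid with width 4 − 1 = 3.

Yes; width 3.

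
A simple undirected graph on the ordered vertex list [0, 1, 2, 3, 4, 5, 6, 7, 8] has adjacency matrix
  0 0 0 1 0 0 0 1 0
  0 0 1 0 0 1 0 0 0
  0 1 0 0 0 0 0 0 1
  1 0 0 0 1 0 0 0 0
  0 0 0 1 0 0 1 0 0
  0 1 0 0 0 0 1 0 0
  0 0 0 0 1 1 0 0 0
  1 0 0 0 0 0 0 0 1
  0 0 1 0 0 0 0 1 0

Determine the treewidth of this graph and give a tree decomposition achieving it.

Treewidth 2.
Bags: B1 = {0, 3, 4}  B2 = {0, 4, 7}  B3 = {4, 7, 8}  B4 = {2, 4, 8}  B5 = {1, 2, 4}  B6 = {1, 4, 5}  B7 = {4, 5, 6}
Tree: B1–B2, B2–B3, B3–B4, B4–B5, B5–B6, B6–B7

The largest bag has 3 vertices, giving width 2; this decomposition certifies tw(G) ≤ 2. For the lower bound, G contains the cycle 4–3–0–7–8–2–1–5–6–4, so G is not a forest; only forests have treewidth ≤ 1, hence tw(G) ≥ 2. The upper and lower bounds meet at 2, so that is the treewidth.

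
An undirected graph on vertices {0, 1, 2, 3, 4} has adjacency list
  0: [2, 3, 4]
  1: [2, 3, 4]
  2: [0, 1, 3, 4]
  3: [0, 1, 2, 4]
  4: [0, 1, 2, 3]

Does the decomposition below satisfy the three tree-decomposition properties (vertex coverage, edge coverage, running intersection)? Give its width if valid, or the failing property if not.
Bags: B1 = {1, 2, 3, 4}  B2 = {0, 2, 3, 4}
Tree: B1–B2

Vertex coverage: the bags together contain {0, 1, 2, 3, 4}, the full vertex set. Edge coverage: each edge of G has both endpoints in at least one bag. Running intersection: for every vertex, the bags containing it form a connected subtree. All three properties hold, so this is a valid tree decomposition of width max|bag| − 1 = 3, and hence tw(G) ≤ 3.

Yes; width 3.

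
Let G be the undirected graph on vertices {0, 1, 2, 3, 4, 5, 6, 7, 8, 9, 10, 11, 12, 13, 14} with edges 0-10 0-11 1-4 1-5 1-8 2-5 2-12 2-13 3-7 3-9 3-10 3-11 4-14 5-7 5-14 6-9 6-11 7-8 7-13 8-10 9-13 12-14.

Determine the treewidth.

3

A width-3 tree decomposition is:
Bags: B1 = {2, 4, 12, 14}  B2 = {2, 4, 5, 14}  B3 = {1, 2, 4, 5}  B4 = {1, 2, 5, 13}  B5 = {1, 5, 7, 13}  B6 = {1, 7, 8, 13}  B7 = {7, 8, 9, 13}  B8 = {3, 7, 8, 9}  B9 = {3, 8, 9, 10}  B10 = {3, 6, 9, 10}  B11 = {3, 6, 10, 11}  B12 = {0, 6, 10, 11}
Tree: B1–B2, B2–B3, B3–B4, B4–B5, B5–B6, B6–B7, B7–B8, B8–B9, B9–B10, B10–B11, B11–B12
Every bag has size at most 4, so the width is 4 − 1 = 3 and tw(G) ≤ 3. For the lower bound: the 4 vertex sets {4,12,14}, {2}, {5}, {1,7,8,13} are disjoint, each induces a connected subgraph, and every pair is joined by at least one edge of G. Contracting each set to a single vertex therefore yields K_{4} as a minor, and since treewidth is minor-monotone, tw(G) ≥ tw(K_{4}) = 3. Hence tw(G) = 3 exactly.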